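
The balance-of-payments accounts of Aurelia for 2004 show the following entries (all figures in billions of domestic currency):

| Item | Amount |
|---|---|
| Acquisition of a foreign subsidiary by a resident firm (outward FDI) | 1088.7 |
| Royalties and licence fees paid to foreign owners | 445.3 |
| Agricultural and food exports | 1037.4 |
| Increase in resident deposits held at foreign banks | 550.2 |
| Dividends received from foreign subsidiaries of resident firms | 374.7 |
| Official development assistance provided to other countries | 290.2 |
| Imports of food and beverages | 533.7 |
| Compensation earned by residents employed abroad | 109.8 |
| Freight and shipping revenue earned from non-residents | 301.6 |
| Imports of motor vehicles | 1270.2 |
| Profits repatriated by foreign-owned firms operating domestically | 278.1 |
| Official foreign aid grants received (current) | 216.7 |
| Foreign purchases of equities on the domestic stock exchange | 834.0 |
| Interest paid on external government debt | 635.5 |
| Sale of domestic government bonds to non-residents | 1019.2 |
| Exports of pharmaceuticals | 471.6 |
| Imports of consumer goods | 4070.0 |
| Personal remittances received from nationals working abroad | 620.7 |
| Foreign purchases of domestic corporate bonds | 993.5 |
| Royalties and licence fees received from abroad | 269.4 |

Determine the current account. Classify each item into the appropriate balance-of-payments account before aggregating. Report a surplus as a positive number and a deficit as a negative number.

Goods: 1037.4 - 533.7 + 471.6 - 4070.0 - 1270.2 = -4364.9
Services: -445.3 + 301.6 + 269.4 = 125.7
Primary income: -635.5 + 374.7 + 109.8 - 278.1 = -429.1
Secondary income: 620.7 + 216.7 - 290.2 = 547.2
Current account = (-4364.9) + 125.7 + (-429.1) + 547.2 = -4121.1
(Excluded from the current account — financial account: acquisition of a foreign subsidiary by a resident firm (outward FDI) 1088.7, increase in resident deposits held at foreign banks 550.2, foreign purchases of equities on the domestic stock exchange 834.0, sale of domestic government bonds to non-residents 1019.2, foreign purchases of domestic corporate bonds 993.5.)

-4121.1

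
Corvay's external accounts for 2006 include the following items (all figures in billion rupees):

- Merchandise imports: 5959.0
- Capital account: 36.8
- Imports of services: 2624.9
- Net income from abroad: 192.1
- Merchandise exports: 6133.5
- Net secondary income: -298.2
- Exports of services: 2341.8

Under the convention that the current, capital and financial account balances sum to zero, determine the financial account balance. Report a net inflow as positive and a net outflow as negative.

177.9

Goods balance = 6133.5 - 5959.0 = 174.5
Services balance = 2341.8 - 2624.9 = -283.1
Trade balance (goods + services) = 174.5 + (-283.1) = -108.6
Net primary income = 192.1
Net secondary income = -298.2
Current account = -108.6 + 192.1 + (-298.2) = -214.7
Financial account = -(-214.7 + 36.8) = 177.9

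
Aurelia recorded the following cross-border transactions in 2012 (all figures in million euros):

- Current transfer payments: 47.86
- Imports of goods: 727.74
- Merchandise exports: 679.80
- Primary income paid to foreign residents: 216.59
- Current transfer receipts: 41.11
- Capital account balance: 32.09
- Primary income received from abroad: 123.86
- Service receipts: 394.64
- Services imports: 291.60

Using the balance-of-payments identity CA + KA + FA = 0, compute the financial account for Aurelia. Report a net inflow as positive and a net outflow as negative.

Goods balance = 679.80 - 727.74 = -47.94
Services balance = 394.64 - 291.60 = 103.04
Trade balance (goods + services) = -47.94 + 103.04 = 55.10
Net primary income = 123.86 - 216.59 = -92.73
Net secondary income = 41.11 - 47.86 = -6.75
Current account = 55.10 + (-92.73) + (-6.75) = -44.38
Financial account = -(-44.38 + 32.09) = 12.29

12.29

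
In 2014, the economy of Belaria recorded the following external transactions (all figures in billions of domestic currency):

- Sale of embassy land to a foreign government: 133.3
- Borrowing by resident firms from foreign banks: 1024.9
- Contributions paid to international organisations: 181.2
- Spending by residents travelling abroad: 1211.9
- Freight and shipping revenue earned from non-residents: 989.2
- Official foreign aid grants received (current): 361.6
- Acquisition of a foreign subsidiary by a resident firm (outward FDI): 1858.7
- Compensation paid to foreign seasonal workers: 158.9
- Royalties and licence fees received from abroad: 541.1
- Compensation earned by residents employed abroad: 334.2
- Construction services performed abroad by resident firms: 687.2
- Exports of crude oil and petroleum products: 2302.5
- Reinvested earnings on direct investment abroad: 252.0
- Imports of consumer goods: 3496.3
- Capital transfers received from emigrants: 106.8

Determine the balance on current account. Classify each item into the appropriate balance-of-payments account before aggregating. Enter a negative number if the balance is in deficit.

419.5

Goods: -3496.3 + 2302.5 = -1193.8
Services: 541.1 - 1211.9 + 989.2 + 687.2 = 1005.6
Primary income: -158.9 + 252.0 + 334.2 = 427.3
Secondary income: -181.2 + 361.6 = 180.4
Current account = (-1193.8) + 1005.6 + 427.3 + 180.4 = 419.5
(Excluded from the current account — capital account: sale of embassy land to a foreign government 133.3, capital transfers received from emigrants 106.8; financial account: borrowing by resident firms from foreign banks 1024.9, acquisition of a foreign subsidiary by a resident firm (outward FDI) 1858.7.)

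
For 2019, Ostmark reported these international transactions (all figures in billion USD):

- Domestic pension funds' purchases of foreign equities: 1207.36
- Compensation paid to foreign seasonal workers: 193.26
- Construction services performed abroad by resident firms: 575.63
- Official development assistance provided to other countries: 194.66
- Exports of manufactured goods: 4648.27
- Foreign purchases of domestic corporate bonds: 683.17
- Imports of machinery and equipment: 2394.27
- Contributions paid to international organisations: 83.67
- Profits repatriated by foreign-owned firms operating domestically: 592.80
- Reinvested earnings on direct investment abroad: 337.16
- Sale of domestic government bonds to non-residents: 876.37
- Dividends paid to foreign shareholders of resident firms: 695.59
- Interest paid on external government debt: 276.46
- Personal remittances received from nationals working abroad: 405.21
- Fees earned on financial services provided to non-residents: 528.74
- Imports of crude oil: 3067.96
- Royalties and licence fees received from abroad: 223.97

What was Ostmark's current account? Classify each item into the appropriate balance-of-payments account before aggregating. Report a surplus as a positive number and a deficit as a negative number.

-779.69

Goods: -2394.27 - 3067.96 + 4648.27 = -813.96
Services: 528.74 + 575.63 + 223.97 = 1328.34
Primary income: -592.80 - 276.46 + 337.16 - 695.59 - 193.26 = -1420.95
Secondary income: -194.66 + 405.21 - 83.67 = 126.88
Current account = (-813.96) + 1328.34 + (-1420.95) + 126.88 = -779.69
(Excluded from the current account — financial account: domestic pension funds' purchases of foreign equities 1207.36, foreign purchases of domestic corporate bonds 683.17, sale of domestic government bonds to non-residents 876.37.)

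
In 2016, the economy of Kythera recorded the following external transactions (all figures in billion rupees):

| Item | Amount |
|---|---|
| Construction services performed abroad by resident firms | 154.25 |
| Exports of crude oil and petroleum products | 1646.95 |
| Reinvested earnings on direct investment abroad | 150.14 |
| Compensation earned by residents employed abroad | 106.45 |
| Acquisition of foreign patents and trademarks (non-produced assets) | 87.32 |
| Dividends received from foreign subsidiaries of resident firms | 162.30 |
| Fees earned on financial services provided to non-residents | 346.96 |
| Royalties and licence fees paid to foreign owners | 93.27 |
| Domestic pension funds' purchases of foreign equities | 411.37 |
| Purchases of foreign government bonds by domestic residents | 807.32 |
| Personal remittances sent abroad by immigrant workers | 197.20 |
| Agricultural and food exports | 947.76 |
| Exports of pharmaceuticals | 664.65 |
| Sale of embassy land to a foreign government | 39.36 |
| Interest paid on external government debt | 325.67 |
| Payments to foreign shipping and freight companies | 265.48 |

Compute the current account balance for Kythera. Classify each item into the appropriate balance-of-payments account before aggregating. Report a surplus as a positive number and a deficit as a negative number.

Goods: 664.65 + 947.76 + 1646.95 = 3259.36
Services: 346.96 - 93.27 - 265.48 + 154.25 = 142.46
Primary income: -325.67 + 162.30 + 150.14 + 106.45 = 93.22
Secondary income: -197.20
Current account = 3259.36 + 142.46 + 93.22 + (-197.20) = 3297.84
(Excluded from the current account — capital account: acquisition of foreign patents and trademarks (non-produced assets) 87.32, sale of embassy land to a foreign government 39.36; financial account: domestic pension funds' purchases of foreign equities 411.37, purchases of foreign government bonds by domestic residents 807.32.)

3297.84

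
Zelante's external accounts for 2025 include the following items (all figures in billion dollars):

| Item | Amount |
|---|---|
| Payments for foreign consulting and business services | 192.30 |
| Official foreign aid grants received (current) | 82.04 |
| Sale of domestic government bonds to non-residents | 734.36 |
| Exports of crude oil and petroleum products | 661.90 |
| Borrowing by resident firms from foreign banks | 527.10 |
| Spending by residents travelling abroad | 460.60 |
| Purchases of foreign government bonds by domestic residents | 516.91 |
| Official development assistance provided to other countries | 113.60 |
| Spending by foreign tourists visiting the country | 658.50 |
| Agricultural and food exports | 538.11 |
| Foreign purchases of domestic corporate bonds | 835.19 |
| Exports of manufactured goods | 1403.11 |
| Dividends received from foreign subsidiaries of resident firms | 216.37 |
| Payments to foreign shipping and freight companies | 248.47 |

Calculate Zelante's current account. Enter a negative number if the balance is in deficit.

Goods: 661.90 + 1403.11 + 538.11 = 2603.12
Services: -460.60 - 192.30 + 658.50 - 248.47 = -242.87
Primary income: 216.37
Secondary income: -113.60 + 82.04 = -31.56
Current account = 2603.12 + (-242.87) + 216.37 + (-31.56) = 2545.06
(Excluded from the current account — financial account: sale of domestic government bonds to non-residents 734.36, borrowing by resident firms from foreign banks 527.10, purchases of foreign government bonds by domestic residents 516.91, foreign purchases of domestic corporate bonds 835.19.)

2545.06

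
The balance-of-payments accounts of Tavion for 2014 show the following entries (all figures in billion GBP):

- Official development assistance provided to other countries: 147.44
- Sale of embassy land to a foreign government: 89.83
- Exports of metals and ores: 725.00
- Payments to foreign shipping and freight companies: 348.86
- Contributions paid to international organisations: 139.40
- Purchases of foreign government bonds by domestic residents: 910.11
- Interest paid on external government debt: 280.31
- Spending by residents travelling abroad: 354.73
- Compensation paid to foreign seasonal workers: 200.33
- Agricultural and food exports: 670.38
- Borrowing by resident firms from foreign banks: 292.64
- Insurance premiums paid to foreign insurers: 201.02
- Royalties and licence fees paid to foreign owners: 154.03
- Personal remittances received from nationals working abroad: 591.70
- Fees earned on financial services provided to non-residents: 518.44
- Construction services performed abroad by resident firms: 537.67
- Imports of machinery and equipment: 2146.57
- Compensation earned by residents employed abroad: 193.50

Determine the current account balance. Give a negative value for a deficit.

Goods: 670.38 + 725.00 - 2146.57 = -751.19
Services: -154.03 - 348.86 - 201.02 - 354.73 + 518.44 + 537.67 = -2.53
Primary income: -280.31 - 200.33 + 193.50 = -287.14
Secondary income: 591.70 - 147.44 - 139.40 = 304.86
Current account = (-751.19) + (-2.53) + (-287.14) + 304.86 = -736.00
(Excluded from the current account — capital account: sale of embassy land to a foreign government 89.83; financial account: purchases of foreign government bonds by domestic residents 910.11, borrowing by resident firms from foreign banks 292.64.)

-736.00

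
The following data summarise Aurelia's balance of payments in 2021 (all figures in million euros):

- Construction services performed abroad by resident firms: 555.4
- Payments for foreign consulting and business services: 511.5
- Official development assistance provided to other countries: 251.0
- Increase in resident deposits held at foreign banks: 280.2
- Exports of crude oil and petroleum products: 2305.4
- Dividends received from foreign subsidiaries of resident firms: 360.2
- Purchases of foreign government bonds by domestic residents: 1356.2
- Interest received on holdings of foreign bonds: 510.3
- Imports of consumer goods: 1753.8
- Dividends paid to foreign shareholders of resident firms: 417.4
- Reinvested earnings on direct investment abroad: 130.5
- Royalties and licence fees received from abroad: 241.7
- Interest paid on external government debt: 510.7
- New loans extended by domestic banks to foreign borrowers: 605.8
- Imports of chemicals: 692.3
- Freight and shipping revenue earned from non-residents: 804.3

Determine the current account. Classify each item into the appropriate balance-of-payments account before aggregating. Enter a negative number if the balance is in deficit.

Goods: -1753.8 + 2305.4 - 692.3 = -140.7
Services: -511.5 + 241.7 + 555.4 + 804.3 = 1089.9
Primary income: 510.3 - 417.4 + 360.2 + 130.5 - 510.7 = 72.9
Secondary income: -251.0
Current account = (-140.7) + 1089.9 + 72.9 + (-251.0) = 771.1
(Excluded from the current account — financial account: increase in resident deposits held at foreign banks 280.2, purchases of foreign government bonds by domestic residents 1356.2, new loans extended by domestic banks to foreign borrowers 605.8.)

771.1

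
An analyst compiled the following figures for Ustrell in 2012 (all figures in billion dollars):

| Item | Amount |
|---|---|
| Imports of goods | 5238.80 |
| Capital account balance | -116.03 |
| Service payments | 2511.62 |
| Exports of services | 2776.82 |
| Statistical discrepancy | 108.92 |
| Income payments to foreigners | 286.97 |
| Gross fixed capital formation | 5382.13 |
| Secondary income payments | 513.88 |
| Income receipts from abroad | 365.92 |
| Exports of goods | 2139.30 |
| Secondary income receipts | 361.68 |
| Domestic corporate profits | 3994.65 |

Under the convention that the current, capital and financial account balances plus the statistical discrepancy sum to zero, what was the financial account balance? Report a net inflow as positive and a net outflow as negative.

2914.66

Goods balance = 2139.30 - 5238.80 = -3099.50
Services balance = 2776.82 - 2511.62 = 265.20
Trade balance (goods + services) = -3099.50 + 265.20 = -2834.30
Net primary income = 365.92 - 286.97 = 78.95
Net secondary income = 361.68 - 513.88 = -152.20
Current account = -2834.30 + 78.95 + (-152.20) = -2907.55
Financial account = -(-2907.55 + (-116.03) + 108.92) = 2914.66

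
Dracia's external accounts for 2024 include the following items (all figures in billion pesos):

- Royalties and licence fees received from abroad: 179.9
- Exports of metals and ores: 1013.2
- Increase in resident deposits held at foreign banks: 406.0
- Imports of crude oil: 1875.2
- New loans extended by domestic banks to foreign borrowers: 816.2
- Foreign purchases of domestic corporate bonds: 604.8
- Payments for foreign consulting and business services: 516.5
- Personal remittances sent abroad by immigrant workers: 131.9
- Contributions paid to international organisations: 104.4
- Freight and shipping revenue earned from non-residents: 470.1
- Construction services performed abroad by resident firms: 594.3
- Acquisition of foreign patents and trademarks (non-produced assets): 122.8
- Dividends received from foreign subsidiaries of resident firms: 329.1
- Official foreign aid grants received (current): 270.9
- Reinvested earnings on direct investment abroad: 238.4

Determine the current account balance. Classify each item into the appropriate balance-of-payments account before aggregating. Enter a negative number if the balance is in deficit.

467.9

Goods: 1013.2 - 1875.2 = -862.0
Services: 594.3 + 179.9 - 516.5 + 470.1 = 727.8
Primary income: 238.4 + 329.1 = 567.5
Secondary income: -131.9 + 270.9 - 104.4 = 34.6
Current account = (-862.0) + 727.8 + 567.5 + 34.6 = 467.9
(Excluded from the current account — financial account: increase in resident deposits held at foreign banks 406.0, new loans extended by domestic banks to foreign borrowers 816.2, foreign purchases of domestic corporate bonds 604.8; capital account: acquisition of foreign patents and trademarks (non-produced assets) 122.8.)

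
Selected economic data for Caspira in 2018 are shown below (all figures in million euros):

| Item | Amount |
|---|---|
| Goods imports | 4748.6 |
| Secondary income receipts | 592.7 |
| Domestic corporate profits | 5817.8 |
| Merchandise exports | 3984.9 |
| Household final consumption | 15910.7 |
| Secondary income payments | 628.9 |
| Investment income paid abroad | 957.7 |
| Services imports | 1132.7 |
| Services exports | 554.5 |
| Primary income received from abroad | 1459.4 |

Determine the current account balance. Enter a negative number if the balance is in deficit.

Goods balance = 3984.9 - 4748.6 = -763.7
Services balance = 554.5 - 1132.7 = -578.2
Trade balance (goods + services) = -763.7 + (-578.2) = -1341.9
Net primary income = 1459.4 - 957.7 = 501.7
Net secondary income = 592.7 - 628.9 = -36.2
Current account = -1341.9 + 501.7 + (-36.2) = -876.4

-876.4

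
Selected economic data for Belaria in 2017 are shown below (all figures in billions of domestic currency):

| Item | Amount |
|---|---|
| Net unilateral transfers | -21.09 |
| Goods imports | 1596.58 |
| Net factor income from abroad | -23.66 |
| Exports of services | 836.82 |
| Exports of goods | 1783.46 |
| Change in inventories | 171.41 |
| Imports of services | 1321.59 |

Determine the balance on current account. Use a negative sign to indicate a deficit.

-342.64

Goods balance = 1783.46 - 1596.58 = 186.88
Services balance = 836.82 - 1321.59 = -484.77
Trade balance (goods + services) = 186.88 + (-484.77) = -297.89
Net primary income = -23.66
Net secondary income = -21.09
Current account = -297.89 + (-23.66) + (-21.09) = -342.64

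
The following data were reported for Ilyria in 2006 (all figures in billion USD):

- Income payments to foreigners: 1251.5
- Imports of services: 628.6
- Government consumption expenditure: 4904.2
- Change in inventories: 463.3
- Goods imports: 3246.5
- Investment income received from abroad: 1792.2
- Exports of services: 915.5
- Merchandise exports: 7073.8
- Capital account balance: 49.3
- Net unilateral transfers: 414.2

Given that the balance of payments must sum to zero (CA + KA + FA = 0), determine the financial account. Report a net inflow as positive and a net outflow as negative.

Goods balance = 7073.8 - 3246.5 = 3827.3
Services balance = 915.5 - 628.6 = 286.9
Trade balance (goods + services) = 3827.3 + 286.9 = 4114.2
Net primary income = 1792.2 - 1251.5 = 540.7
Net secondary income = 414.2
Current account = 4114.2 + 540.7 + 414.2 = 5069.1
Financial account = -(5069.1 + 49.3) = -5118.4

-5118.4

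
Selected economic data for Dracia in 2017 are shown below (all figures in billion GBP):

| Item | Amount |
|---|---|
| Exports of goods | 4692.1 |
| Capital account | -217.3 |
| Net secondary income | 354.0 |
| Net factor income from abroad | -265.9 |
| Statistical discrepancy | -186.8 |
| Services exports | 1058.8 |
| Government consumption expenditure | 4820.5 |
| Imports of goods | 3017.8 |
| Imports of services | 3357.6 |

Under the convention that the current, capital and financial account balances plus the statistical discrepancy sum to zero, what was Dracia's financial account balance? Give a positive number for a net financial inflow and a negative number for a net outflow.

Goods balance = 4692.1 - 3017.8 = 1674.3
Services balance = 1058.8 - 3357.6 = -2298.8
Trade balance (goods + services) = 1674.3 + (-2298.8) = -624.5
Net primary income = -265.9
Net secondary income = 354.0
Current account = -624.5 + (-265.9) + 354.0 = -536.4
Financial account = -(-536.4 + (-217.3) + (-186.8)) = 940.5

940.5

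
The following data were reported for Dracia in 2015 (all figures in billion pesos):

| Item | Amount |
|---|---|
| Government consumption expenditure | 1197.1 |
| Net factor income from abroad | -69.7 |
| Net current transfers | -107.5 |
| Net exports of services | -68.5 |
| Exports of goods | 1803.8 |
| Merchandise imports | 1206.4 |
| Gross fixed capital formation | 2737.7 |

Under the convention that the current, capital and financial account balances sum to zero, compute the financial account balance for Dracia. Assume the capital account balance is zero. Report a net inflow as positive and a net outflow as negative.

-351.7

Goods balance = 1803.8 - 1206.4 = 597.4
Services balance = -68.5
Trade balance (goods + services) = 597.4 + (-68.5) = 528.9
Net primary income = -69.7
Net secondary income = -107.5
Current account = 528.9 + (-69.7) + (-107.5) = 351.7
Financial account = -(351.7) = -351.7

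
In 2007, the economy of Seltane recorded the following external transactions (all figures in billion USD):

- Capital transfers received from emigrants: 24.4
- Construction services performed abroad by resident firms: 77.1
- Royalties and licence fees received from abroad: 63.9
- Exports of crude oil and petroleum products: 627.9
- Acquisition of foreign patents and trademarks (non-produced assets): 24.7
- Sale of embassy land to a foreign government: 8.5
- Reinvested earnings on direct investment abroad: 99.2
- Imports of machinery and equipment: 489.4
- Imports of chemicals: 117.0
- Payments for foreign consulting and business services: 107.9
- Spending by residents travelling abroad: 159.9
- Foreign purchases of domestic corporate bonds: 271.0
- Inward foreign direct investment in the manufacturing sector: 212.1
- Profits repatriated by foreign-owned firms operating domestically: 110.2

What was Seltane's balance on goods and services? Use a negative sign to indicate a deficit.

-105.3

Goods: 627.9 - 117.0 - 489.4 = 21.5
Services: -107.9 + 63.9 - 159.9 + 77.1 = -126.8
Trade balance = 21.5 + (-126.8) = -105.3
(Excluded from the trade balance — capital account: capital transfers received from emigrants 24.4, acquisition of foreign patents and trademarks (non-produced assets) 24.7, sale of embassy land to a foreign government 8.5; primary income: reinvested earnings on direct investment abroad 99.2, profits repatriated by foreign-owned firms operating domestically 110.2; financial account: foreign purchases of domestic corporate bonds 271.0, inward foreign direct investment in the manufacturing sector 212.1.)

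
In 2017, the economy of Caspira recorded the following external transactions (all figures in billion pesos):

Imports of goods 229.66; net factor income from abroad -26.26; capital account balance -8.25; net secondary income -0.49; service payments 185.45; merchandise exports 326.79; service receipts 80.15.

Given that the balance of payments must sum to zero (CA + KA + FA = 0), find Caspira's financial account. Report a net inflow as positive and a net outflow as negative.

Goods balance = 326.79 - 229.66 = 97.13
Services balance = 80.15 - 185.45 = -105.30
Trade balance (goods + services) = 97.13 + (-105.30) = -8.17
Net primary income = -26.26
Net secondary income = -0.49
Current account = -8.17 + (-26.26) + (-0.49) = -34.92
Financial account = -(-34.92 + (-8.25)) = 43.17

43.17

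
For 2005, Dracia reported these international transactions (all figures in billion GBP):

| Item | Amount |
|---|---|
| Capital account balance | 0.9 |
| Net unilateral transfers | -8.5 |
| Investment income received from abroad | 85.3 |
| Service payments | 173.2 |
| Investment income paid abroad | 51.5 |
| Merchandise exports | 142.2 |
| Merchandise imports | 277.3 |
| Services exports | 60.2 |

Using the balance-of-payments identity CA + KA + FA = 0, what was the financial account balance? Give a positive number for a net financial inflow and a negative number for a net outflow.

221.9

Goods balance = 142.2 - 277.3 = -135.1
Services balance = 60.2 - 173.2 = -113.0
Trade balance (goods + services) = -135.1 + (-113.0) = -248.1
Net primary income = 85.3 - 51.5 = 33.8
Net secondary income = -8.5
Current account = -248.1 + 33.8 + (-8.5) = -222.8
Financial account = -(-222.8 + 0.9) = 221.9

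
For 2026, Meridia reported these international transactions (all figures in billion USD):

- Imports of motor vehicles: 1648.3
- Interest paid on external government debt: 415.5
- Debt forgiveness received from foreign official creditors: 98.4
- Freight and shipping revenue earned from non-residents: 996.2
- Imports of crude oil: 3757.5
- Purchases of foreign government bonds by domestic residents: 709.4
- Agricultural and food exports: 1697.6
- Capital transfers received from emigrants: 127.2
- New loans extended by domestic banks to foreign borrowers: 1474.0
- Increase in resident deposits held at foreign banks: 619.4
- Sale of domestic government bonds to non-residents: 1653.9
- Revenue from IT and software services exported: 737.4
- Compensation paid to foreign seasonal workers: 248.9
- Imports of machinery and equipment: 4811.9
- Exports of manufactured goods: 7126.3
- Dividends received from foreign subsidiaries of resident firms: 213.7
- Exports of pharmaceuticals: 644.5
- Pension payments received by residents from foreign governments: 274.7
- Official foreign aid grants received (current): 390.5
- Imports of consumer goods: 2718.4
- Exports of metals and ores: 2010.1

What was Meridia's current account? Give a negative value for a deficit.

Goods: 2010.1 - 3757.5 + 644.5 - 4811.9 - 1648.3 + 1697.6 - 2718.4 + 7126.3 = -1457.6
Services: 996.2 + 737.4 = 1733.6
Primary income: -415.5 + 213.7 - 248.9 = -450.7
Secondary income: 274.7 + 390.5 = 665.2
Current account = (-1457.6) + 1733.6 + (-450.7) + 665.2 = 490.5
(Excluded from the current account — capital account: debt forgiveness received from foreign official creditors 98.4, capital transfers received from emigrants 127.2; financial account: purchases of foreign government bonds by domestic residents 709.4, new loans extended by domestic banks to foreign borrowers 1474.0, increase in resident deposits held at foreign banks 619.4, sale of domestic government bonds to non-residents 1653.9.)

490.5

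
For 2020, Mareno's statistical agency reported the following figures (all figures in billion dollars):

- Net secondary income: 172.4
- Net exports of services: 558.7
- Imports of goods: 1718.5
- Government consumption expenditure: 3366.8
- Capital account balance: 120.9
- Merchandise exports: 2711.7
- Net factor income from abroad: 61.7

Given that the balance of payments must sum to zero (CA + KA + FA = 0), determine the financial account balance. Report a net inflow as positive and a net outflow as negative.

-1906.9

Goods balance = 2711.7 - 1718.5 = 993.2
Services balance = 558.7
Trade balance (goods + services) = 993.2 + 558.7 = 1551.9
Net primary income = 61.7
Net secondary income = 172.4
Current account = 1551.9 + 61.7 + 172.4 = 1786.0
Financial account = -(1786.0 + 120.9) = -1906.9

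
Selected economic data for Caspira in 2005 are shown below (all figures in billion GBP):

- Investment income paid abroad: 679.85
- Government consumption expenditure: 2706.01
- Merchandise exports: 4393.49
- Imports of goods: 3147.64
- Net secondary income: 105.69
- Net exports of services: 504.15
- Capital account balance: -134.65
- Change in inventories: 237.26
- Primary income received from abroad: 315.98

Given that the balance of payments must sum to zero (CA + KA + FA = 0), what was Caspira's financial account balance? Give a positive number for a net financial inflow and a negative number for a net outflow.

-1357.17

Goods balance = 4393.49 - 3147.64 = 1245.85
Services balance = 504.15
Trade balance (goods + services) = 1245.85 + 504.15 = 1750.00
Net primary income = 315.98 - 679.85 = -363.87
Net secondary income = 105.69
Current account = 1750.00 + (-363.87) + 105.69 = 1491.82
Financial account = -(1491.82 + (-134.65)) = -1357.17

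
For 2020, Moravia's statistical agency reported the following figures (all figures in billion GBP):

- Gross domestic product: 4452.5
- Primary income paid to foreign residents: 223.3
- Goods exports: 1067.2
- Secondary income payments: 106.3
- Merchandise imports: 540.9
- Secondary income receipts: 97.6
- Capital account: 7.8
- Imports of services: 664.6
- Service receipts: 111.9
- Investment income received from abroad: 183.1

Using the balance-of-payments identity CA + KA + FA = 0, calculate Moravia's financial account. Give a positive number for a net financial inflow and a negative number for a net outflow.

Goods balance = 1067.2 - 540.9 = 526.3
Services balance = 111.9 - 664.6 = -552.7
Trade balance (goods + services) = 526.3 + (-552.7) = -26.4
Net primary income = 183.1 - 223.3 = -40.2
Net secondary income = 97.6 - 106.3 = -8.7
Current account = -26.4 + (-40.2) + (-8.7) = -75.3
Financial account = -(-75.3 + 7.8) = 67.5

67.5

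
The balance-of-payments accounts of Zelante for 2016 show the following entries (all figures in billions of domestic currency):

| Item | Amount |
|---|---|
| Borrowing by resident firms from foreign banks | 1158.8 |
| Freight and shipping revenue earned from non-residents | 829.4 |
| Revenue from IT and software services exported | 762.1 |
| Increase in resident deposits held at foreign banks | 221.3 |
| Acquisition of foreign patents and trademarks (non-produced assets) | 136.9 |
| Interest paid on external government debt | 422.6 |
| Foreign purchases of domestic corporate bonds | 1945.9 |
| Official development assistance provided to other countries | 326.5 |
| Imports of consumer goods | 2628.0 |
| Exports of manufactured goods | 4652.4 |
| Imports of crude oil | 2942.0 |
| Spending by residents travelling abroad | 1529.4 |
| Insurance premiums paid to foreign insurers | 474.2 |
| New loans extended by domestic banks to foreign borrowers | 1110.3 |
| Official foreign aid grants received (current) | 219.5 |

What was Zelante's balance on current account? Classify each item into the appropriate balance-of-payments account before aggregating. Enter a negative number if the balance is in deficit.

-1859.3

Goods: -2942.0 + 4652.4 - 2628.0 = -917.6
Services: 829.4 - 1529.4 - 474.2 + 762.1 = -412.1
Primary income: -422.6
Secondary income: 219.5 - 326.5 = -107.0
Current account = (-917.6) + (-412.1) + (-422.6) + (-107.0) = -1859.3
(Excluded from the current account — financial account: borrowing by resident firms from foreign banks 1158.8, increase in resident deposits held at foreign banks 221.3, foreign purchases of domestic corporate bonds 1945.9, new loans extended by domestic banks to foreign borrowers 1110.3; capital account: acquisition of foreign patents and trademarks (non-produced assets) 136.9.)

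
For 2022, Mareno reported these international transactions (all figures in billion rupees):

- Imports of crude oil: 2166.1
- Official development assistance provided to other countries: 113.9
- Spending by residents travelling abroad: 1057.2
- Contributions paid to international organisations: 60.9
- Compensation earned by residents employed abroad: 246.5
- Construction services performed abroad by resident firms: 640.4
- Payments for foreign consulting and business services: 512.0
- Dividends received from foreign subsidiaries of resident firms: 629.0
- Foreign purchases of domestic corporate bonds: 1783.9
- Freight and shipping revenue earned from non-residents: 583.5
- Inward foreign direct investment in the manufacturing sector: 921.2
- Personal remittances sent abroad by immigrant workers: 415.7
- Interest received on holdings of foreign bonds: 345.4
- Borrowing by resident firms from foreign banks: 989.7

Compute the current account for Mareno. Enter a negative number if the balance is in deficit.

Goods: -2166.1
Services: 583.5 - 1057.2 + 640.4 - 512.0 = -345.3
Primary income: 345.4 + 629.0 + 246.5 = 1220.9
Secondary income: -60.9 - 415.7 - 113.9 = -590.5
Current account = (-2166.1) + (-345.3) + 1220.9 + (-590.5) = -1881.0
(Excluded from the current account — financial account: foreign purchases of domestic corporate bonds 1783.9, inward foreign direct investment in the manufacturing sector 921.2, borrowing by resident firms from foreign banks 989.7.)

-1881.0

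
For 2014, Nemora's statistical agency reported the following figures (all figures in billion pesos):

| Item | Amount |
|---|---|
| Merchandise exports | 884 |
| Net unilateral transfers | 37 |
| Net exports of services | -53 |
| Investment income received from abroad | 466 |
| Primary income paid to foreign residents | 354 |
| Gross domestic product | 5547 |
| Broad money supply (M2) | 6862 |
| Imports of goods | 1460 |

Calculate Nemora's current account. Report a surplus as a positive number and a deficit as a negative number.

Goods balance = 884 - 1460 = -576
Services balance = -53
Trade balance (goods + services) = -576 + (-53) = -629
Net primary income = 466 - 354 = 112
Net secondary income = 37
Current account = -629 + 112 + 37 = -480

-480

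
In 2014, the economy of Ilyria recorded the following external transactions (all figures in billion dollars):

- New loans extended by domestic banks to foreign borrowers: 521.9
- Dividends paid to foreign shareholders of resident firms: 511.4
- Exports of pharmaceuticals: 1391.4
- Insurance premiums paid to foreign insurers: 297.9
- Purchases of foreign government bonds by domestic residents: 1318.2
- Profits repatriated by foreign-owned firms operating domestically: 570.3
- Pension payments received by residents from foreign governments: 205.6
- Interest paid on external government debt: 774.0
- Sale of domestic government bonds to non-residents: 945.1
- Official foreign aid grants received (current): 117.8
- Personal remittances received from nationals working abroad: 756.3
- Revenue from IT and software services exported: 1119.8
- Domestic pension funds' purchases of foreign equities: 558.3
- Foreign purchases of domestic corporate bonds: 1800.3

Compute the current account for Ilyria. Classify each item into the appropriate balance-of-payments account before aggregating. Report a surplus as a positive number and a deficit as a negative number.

1437.3

Goods: 1391.4
Services: 1119.8 - 297.9 = 821.9
Primary income: -774.0 - 570.3 - 511.4 = -1855.7
Secondary income: 117.8 + 205.6 + 756.3 = 1079.7
Current account = 1391.4 + 821.9 + (-1855.7) + 1079.7 = 1437.3
(Excluded from the current account — financial account: new loans extended by domestic banks to foreign borrowers 521.9, purchases of foreign government bonds by domestic residents 1318.2, sale of domestic government bonds to non-residents 945.1, domestic pension funds' purchases of foreign equities 558.3, foreign purchases of domestic corporate bonds 1800.3.)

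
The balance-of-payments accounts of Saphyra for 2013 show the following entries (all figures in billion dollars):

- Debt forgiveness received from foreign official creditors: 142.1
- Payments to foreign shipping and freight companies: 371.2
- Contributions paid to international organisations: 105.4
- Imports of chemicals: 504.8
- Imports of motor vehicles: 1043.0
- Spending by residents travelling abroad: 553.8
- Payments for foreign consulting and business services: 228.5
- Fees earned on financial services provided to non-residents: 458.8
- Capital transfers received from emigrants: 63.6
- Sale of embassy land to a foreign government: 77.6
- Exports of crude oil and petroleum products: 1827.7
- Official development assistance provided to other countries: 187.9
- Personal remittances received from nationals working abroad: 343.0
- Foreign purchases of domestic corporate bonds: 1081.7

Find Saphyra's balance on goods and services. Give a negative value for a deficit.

Goods: 1827.7 - 1043.0 - 504.8 = 279.9
Services: -553.8 - 228.5 + 458.8 - 371.2 = -694.7
Trade balance = 279.9 + (-694.7) = -414.8
(Excluded from the trade balance — capital account: debt forgiveness received from foreign official creditors 142.1, capital transfers received from emigrants 63.6, sale of embassy land to a foreign government 77.6; secondary income: contributions paid to international organisations 105.4, official development assistance provided to other countries 187.9, personal remittances received from nationals working abroad 343.0; financial account: foreign purchases of domestic corporate bonds 1081.7.)

-414.8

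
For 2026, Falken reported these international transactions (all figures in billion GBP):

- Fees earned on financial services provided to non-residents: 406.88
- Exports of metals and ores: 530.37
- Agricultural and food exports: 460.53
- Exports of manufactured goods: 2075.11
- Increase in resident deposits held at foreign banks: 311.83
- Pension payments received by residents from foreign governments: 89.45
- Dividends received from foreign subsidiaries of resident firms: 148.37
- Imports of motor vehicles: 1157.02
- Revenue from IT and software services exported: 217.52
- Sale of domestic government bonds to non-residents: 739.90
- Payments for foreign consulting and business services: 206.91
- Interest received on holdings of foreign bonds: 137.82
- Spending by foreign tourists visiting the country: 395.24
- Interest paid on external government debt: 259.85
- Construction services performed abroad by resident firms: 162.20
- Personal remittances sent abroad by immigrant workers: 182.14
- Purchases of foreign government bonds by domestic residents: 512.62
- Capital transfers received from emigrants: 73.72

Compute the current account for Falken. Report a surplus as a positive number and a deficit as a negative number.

Goods: 460.53 + 2075.11 - 1157.02 + 530.37 = 1908.99
Services: 217.52 - 206.91 + 162.20 + 406.88 + 395.24 = 974.93
Primary income: 137.82 + 148.37 - 259.85 = 26.34
Secondary income: 89.45 - 182.14 = -92.69
Current account = 1908.99 + 974.93 + 26.34 + (-92.69) = 2817.57
(Excluded from the current account — financial account: increase in resident deposits held at foreign banks 311.83, sale of domestic government bonds to non-residents 739.90, purchases of foreign government bonds by domestic residents 512.62; capital account: capital transfers received from emigrants 73.72.)

2817.57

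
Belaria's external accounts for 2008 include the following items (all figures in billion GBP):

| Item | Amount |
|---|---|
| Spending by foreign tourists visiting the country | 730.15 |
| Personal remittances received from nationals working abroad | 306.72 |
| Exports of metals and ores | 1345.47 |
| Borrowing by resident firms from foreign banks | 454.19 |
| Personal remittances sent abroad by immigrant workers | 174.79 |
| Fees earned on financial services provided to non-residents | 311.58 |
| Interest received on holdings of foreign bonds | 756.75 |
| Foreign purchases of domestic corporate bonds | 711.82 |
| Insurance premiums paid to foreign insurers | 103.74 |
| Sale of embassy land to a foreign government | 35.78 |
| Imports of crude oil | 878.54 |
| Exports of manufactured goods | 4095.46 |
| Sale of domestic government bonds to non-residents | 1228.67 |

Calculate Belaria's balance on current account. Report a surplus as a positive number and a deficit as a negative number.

Goods: 4095.46 + 1345.47 - 878.54 = 4562.39
Services: 311.58 - 103.74 + 730.15 = 937.99
Primary income: 756.75
Secondary income: -174.79 + 306.72 = 131.93
Current account = 4562.39 + 937.99 + 756.75 + 131.93 = 6389.06
(Excluded from the current account — financial account: borrowing by resident firms from foreign banks 454.19, foreign purchases of domestic corporate bonds 711.82, sale of domestic government bonds to non-residents 1228.67; capital account: sale of embassy land to a foreign government 35.78.)

6389.06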